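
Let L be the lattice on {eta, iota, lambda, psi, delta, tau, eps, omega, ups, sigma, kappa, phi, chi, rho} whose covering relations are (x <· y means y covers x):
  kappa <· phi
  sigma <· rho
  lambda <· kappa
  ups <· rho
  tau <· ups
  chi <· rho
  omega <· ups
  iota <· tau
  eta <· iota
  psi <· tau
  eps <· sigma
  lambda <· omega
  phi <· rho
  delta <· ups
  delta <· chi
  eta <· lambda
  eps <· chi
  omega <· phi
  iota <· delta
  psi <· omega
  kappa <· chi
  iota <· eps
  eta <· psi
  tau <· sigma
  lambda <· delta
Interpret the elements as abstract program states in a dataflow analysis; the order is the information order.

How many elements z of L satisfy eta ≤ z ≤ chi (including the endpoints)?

7

The interval [eta, chi] = {chi, delta, eps, eta, iota, kappa, lambda}, which has 7 elements.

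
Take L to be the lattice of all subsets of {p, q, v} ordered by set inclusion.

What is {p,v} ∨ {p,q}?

Under ⊆, join is union: {p,v} ∪ {p,q} = {p,q,v}.

{p,q,v}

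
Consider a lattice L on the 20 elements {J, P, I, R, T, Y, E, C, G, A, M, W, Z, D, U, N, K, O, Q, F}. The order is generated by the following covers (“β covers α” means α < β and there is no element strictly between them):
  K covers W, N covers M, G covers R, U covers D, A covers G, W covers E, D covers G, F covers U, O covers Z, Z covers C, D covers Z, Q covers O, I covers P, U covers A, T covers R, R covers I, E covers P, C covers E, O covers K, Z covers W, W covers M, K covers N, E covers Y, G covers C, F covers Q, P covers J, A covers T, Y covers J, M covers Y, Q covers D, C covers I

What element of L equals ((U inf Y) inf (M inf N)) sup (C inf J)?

U ∧ Y = Y
M ∧ N = M
Y ∧ M = Y
C ∧ J = J
Y ∨ J = Y

Y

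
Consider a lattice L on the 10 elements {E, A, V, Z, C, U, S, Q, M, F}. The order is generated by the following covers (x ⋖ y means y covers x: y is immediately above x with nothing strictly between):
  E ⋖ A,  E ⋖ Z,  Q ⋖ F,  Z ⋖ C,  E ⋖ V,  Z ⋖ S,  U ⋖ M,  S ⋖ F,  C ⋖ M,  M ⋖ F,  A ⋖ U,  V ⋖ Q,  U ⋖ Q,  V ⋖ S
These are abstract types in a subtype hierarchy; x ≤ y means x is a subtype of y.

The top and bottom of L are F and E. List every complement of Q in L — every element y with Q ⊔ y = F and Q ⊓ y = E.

Need y with Q ∨ y = F and Q ∧ y = E.
Checking each element gives: C, Z.

C, Z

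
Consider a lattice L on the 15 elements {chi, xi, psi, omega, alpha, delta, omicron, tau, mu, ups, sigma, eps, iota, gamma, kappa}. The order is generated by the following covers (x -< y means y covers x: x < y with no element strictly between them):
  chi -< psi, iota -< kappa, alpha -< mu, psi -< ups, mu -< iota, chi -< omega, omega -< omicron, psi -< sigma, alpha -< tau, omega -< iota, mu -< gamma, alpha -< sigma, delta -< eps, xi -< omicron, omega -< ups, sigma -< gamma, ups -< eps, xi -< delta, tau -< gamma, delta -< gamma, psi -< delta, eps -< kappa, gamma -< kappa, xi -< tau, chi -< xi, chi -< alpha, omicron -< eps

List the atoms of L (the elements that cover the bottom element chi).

The atoms are exactly the elements that cover chi: alpha, omega, psi, xi.

alpha, omega, psi, xi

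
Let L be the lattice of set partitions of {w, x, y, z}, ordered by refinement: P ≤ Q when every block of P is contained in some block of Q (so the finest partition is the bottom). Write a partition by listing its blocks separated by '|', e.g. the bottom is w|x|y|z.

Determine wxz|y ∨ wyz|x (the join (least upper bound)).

The join of wxz|y and wyz|x merges any blocks that overlap across the partitions, giving wxyz.

wxyz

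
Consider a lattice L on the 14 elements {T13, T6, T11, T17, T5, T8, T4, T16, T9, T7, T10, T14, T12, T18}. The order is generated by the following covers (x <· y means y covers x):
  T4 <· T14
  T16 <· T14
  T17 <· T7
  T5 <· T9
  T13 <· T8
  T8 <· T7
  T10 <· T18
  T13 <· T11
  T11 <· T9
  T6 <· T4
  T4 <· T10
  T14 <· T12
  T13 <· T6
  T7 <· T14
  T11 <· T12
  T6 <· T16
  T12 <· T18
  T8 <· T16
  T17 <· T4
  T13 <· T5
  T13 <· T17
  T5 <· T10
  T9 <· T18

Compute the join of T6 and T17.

Common upper bounds of {T6, T17}: T10, T12, T14, T18, T4.
The least among these is T4.

T4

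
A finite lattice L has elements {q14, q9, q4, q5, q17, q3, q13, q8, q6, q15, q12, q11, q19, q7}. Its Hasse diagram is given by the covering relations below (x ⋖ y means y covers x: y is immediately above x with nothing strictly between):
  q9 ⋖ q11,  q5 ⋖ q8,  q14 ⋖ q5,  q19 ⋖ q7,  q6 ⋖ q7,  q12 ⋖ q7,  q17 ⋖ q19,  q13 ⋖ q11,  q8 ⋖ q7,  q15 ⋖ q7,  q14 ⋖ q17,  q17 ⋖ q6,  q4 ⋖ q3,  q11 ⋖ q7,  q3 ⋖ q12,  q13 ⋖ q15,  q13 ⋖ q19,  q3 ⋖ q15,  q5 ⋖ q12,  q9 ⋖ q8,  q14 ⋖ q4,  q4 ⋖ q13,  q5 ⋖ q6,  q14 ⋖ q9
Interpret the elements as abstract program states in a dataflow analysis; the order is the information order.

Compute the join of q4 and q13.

Common upper bounds of {q4, q13}: q11, q13, q15, q19, q7.
The least among these is q13.

q13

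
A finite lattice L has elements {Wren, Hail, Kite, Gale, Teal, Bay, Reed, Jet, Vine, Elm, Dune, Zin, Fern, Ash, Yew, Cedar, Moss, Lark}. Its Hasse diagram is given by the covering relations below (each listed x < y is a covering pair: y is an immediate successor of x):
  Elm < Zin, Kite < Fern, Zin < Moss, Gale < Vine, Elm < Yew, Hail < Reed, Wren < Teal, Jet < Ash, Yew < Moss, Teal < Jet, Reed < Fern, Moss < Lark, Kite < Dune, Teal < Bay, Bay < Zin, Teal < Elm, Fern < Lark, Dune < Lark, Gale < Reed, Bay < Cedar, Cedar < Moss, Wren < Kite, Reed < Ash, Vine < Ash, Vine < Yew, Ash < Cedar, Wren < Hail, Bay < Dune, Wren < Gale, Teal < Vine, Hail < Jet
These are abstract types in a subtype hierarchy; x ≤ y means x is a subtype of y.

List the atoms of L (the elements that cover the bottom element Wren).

The atoms are exactly the elements that cover Wren: Gale, Hail, Kite, Teal.

Gale, Hail, Kite, Teal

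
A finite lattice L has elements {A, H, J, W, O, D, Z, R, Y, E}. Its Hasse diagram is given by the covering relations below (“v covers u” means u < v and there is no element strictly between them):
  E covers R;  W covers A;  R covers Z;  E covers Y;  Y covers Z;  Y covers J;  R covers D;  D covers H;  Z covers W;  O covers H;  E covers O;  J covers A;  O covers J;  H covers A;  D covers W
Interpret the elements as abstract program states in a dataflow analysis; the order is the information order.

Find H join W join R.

R

Common upper bounds of {H, W, R}: E, R.
The least among these is R.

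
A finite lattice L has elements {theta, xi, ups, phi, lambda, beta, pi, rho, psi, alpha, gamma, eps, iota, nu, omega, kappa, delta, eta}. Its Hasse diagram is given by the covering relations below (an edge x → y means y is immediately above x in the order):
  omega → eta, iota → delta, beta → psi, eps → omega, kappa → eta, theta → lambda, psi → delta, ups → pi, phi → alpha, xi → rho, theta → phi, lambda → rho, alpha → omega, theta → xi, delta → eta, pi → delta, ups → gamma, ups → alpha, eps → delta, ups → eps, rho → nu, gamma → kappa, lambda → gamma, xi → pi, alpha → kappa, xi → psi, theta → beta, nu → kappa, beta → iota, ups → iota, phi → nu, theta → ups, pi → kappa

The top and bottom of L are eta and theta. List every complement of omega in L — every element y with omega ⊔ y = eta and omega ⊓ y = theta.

beta, lambda, psi, rho, xi

Need y with omega ∨ y = eta and omega ∧ y = theta.
Checking each element gives: beta, lambda, psi, rho, xi.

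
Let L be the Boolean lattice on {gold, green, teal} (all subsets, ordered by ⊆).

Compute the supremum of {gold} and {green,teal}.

{gold,green,teal}

Under ⊆, join is union: {gold} ∪ {green,teal} = {gold,green,teal}.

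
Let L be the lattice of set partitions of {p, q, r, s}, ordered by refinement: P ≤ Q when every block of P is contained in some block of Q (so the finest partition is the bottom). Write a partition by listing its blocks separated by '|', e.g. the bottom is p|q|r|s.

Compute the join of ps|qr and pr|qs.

The join of ps|qr and pr|qs merges any blocks that overlap across the partitions, giving pqrs.

pqrs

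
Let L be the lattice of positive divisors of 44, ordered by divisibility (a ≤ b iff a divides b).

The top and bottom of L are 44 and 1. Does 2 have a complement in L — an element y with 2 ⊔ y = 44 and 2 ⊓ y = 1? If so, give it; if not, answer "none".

For every candidate y, either 2 ∨ y ≠ 44 or 2 ∧ y ≠ 1; no complement exists.

none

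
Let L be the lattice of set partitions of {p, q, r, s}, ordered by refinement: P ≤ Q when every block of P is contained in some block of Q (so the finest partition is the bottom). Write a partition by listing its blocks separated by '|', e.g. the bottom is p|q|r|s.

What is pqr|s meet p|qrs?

p|qr|s

The meet (common refinement) of pqr|s and p|qrs intersects blocks pairwise, giving p|qr|s.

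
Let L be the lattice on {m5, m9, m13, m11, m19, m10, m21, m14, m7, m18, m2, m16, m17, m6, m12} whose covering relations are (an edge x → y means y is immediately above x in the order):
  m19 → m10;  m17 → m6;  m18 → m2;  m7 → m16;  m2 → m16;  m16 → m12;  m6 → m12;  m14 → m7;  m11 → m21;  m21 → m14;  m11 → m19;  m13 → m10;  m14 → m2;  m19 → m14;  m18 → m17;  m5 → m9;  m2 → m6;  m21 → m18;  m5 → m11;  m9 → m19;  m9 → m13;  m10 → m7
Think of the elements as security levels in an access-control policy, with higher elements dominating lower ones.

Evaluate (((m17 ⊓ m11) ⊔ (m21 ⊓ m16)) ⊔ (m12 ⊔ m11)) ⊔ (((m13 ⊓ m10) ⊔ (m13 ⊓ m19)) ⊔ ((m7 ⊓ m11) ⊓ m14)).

m12

m17 ∧ m11 = m11
m21 ∧ m16 = m21
m11 ∨ m21 = m21
m12 ∨ m11 = m12
m21 ∨ m12 = m12
m13 ∧ m10 = m13
m13 ∧ m19 = m9
m13 ∨ m9 = m13
m7 ∧ m11 = m11
m11 ∧ m14 = m11
m13 ∨ m11 = m10
m12 ∨ m10 = m12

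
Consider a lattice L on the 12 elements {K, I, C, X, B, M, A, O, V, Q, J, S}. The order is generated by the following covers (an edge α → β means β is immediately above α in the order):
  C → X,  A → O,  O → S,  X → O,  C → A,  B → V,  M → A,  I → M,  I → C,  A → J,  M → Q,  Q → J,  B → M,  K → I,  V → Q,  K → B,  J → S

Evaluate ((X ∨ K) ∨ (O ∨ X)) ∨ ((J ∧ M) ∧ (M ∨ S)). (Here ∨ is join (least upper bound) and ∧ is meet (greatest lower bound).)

O

X ∨ K = X
O ∨ X = O
X ∨ O = O
J ∧ M = M
M ∨ S = S
M ∧ S = M
O ∨ M = O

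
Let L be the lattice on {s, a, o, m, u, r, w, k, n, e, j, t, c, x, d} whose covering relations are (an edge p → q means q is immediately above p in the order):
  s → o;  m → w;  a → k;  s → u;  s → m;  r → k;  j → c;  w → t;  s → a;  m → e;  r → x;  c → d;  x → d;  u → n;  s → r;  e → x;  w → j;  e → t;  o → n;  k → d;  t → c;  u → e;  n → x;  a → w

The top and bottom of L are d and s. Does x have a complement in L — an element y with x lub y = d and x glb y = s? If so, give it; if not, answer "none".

Need y with x ∨ y = d and x ∧ y = s.
Checking each element gives: a.

a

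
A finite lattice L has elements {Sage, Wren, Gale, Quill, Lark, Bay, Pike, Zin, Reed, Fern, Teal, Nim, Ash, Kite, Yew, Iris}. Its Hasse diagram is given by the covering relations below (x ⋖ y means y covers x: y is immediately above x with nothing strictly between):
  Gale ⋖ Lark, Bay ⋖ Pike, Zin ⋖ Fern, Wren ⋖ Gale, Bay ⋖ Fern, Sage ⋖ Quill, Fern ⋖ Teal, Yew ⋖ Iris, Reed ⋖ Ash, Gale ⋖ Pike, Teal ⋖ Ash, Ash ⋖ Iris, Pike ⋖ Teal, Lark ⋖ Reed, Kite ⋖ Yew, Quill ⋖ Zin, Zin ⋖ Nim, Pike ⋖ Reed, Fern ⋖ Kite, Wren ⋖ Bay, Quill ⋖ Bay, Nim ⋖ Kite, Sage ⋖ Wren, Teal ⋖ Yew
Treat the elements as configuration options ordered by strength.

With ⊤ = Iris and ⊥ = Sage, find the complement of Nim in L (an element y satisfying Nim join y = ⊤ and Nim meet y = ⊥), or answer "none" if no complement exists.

Need y with Nim ∨ y = Iris and Nim ∧ y = Sage.
Checking each element gives: Lark.

Lark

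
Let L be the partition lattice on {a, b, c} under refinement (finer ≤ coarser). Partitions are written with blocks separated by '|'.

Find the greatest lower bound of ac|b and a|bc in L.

The meet (common refinement) of ac|b and a|bc intersects blocks pairwise, giving a|b|c.

a|b|c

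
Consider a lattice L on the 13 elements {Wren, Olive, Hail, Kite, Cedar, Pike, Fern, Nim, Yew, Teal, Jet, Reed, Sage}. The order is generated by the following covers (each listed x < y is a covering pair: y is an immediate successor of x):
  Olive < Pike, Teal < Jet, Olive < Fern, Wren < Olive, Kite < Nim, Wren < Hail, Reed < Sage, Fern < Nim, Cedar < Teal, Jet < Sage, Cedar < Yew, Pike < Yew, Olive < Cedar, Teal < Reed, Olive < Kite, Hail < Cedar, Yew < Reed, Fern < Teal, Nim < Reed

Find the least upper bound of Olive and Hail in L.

Cedar

Common upper bounds of {Olive, Hail}: Cedar, Jet, Reed, Sage, Teal, Yew.
The least among these is Cedar.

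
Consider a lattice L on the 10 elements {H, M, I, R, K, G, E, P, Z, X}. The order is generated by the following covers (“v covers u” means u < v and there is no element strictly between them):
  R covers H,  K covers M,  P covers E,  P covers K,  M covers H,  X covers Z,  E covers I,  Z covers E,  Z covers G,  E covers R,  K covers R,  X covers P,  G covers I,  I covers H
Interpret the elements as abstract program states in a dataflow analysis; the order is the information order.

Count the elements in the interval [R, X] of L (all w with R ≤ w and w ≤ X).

The interval [R, X] = {E, K, P, R, X, Z}, which has 6 elements.

6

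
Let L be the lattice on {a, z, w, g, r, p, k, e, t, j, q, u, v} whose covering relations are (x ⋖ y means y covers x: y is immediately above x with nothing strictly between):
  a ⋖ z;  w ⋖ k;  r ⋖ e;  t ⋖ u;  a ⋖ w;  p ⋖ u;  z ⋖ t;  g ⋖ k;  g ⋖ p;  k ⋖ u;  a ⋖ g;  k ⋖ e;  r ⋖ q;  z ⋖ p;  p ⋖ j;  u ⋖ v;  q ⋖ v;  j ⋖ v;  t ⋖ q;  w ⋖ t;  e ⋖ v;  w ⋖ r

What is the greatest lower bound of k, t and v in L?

w

Common lower bounds of {k, t, v}: a, w.
The greatest among these is w.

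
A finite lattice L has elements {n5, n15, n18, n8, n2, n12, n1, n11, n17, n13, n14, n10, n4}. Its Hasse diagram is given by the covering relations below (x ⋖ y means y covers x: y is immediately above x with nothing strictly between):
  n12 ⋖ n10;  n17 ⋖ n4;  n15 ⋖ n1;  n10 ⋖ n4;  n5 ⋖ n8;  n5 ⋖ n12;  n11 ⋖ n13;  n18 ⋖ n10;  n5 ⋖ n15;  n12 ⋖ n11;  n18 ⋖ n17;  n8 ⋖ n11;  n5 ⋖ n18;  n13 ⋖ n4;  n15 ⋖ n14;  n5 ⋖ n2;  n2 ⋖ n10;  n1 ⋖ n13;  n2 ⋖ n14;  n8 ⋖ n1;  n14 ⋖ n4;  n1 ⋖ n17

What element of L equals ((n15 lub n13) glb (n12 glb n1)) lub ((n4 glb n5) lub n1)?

n1

n15 ∨ n13 = n13
n12 ∧ n1 = n5
n13 ∧ n5 = n5
n4 ∧ n5 = n5
n5 ∨ n1 = n1
n5 ∨ n1 = n1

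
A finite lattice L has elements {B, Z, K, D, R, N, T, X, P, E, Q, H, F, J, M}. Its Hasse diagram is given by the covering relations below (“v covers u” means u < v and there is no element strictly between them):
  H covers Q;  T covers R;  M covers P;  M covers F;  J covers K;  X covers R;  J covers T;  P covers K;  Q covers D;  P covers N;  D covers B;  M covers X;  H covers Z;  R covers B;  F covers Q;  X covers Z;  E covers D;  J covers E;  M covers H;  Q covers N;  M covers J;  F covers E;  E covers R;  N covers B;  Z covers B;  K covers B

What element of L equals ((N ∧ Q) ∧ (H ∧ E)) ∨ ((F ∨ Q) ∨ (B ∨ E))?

N ∧ Q = N
H ∧ E = D
N ∧ D = B
F ∨ Q = F
B ∨ E = E
F ∨ E = F
B ∨ F = F

F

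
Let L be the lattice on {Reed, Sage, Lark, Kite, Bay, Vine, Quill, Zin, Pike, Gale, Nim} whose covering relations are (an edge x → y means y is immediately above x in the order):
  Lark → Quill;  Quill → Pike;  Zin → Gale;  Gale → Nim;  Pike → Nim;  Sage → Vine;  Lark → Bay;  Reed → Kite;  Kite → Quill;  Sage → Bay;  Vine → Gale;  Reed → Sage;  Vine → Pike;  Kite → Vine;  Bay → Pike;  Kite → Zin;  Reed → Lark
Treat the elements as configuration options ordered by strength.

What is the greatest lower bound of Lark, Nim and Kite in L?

Common lower bounds of {Lark, Nim, Kite}: Reed.
The greatest among these is Reed.

Reed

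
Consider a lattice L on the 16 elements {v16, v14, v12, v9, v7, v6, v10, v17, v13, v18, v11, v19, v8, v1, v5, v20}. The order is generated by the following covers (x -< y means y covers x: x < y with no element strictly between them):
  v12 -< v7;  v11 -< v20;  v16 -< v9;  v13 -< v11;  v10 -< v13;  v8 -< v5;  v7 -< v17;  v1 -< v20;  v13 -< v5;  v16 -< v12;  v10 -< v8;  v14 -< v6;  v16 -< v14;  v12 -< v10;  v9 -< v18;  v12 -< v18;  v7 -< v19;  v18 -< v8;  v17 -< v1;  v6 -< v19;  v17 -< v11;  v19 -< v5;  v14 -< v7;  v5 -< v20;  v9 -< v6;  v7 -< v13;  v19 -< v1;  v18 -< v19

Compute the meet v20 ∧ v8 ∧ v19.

v18

Common lower bounds of {v20, v8, v19}: v12, v16, v18, v9.
The greatest among these is v18.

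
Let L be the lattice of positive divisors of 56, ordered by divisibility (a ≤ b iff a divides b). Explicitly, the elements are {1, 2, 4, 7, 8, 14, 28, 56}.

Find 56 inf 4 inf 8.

4

In the divisibility order, the meet is the greatest common divisor: gcd(56, 4, 8) = 4.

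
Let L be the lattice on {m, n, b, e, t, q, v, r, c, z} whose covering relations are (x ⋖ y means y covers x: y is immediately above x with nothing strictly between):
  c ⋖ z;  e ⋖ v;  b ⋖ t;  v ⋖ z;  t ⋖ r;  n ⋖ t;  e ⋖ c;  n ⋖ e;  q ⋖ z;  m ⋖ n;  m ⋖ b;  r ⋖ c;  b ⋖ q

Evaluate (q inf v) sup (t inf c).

q ∧ v = m
t ∧ c = t
m ∨ t = t

t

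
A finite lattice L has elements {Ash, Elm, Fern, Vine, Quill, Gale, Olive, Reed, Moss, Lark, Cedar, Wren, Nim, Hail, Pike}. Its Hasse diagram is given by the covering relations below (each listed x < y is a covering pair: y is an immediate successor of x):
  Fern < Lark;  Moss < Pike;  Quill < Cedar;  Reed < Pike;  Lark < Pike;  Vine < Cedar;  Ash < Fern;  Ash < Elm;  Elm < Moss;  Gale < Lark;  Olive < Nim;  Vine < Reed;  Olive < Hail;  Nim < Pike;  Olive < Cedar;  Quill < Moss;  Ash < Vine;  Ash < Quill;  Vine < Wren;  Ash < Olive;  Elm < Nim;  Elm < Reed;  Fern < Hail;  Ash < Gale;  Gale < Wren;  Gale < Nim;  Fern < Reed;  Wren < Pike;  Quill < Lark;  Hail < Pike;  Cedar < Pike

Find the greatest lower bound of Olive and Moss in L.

Ash

Common lower bounds of {Olive, Moss}: Ash.
The greatest among these is Ash.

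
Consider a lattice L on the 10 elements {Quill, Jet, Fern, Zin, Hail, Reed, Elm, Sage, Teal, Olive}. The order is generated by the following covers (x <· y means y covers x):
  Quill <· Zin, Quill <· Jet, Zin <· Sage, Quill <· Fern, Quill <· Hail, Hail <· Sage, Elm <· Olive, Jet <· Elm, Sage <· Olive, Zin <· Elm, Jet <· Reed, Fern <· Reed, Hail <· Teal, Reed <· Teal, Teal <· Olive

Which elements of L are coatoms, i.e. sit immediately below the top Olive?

Elm, Sage, Teal

The coatoms are exactly the elements covered by Olive: Elm, Sage, Teal.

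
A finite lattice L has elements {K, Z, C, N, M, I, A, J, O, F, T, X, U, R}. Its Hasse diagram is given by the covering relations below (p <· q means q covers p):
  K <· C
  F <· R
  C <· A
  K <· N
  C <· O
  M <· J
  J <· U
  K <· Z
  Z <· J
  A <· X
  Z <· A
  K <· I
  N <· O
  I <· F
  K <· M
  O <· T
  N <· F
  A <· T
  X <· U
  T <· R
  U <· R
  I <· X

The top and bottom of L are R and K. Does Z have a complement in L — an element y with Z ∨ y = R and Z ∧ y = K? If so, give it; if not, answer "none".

Need y with Z ∨ y = R and Z ∧ y = K.
Checking each element gives: F.

F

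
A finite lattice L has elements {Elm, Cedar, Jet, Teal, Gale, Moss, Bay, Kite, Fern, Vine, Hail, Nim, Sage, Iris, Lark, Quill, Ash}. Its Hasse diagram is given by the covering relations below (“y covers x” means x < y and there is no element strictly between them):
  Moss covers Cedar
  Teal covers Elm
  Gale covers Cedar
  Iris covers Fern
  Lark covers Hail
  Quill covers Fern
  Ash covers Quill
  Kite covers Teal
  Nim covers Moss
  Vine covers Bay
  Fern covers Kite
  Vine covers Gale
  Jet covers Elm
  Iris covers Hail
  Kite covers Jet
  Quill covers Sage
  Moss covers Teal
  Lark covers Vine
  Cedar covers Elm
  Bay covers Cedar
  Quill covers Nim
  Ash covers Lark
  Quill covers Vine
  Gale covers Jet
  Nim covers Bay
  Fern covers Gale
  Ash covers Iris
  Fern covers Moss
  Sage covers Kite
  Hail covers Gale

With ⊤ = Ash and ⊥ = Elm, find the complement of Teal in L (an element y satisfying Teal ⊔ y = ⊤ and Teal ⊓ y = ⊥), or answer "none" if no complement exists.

Need y with Teal ∨ y = Ash and Teal ∧ y = Elm.
Checking each element gives: Lark.

Lark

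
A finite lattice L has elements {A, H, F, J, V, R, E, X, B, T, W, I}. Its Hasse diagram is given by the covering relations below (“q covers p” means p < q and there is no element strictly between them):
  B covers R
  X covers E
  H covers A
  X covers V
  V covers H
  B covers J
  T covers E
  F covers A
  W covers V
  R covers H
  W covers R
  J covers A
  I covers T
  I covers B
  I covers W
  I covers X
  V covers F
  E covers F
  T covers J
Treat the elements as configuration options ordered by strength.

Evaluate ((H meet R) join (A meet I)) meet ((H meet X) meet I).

H

H ∧ R = H
A ∧ I = A
H ∨ A = H
H ∧ X = H
H ∧ I = H
H ∧ H = H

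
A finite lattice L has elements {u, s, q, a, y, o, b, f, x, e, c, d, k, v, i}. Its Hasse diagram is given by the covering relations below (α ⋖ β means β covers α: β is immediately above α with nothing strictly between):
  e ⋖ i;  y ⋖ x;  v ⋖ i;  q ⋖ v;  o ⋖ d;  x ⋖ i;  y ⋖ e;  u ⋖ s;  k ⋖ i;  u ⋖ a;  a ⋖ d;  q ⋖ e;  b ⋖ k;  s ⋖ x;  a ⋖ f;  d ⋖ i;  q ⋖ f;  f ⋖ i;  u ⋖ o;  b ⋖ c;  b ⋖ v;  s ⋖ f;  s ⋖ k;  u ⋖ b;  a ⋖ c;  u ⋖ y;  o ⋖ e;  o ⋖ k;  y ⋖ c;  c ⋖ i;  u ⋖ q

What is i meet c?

Common lower bounds of {i, c}: a, b, c, u, y.
The greatest among these is c.

c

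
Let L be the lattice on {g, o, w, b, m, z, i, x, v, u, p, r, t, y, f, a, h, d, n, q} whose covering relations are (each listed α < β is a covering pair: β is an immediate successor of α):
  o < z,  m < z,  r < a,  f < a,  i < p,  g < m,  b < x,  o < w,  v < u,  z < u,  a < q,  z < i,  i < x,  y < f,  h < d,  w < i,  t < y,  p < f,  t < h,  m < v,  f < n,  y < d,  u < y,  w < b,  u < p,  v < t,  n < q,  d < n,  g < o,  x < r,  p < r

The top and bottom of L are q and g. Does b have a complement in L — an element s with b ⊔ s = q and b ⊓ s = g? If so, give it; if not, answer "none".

h

Need s with b ∨ s = q and b ∧ s = g.
Checking each element gives: h.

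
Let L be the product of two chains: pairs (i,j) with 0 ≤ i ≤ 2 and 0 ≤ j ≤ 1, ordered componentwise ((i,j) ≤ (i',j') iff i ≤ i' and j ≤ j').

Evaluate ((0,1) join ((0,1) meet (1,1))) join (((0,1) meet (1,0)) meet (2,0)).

(0,1)

(0,1) ∧ (1,1) = (0,1)
(0,1) ∨ (0,1) = (0,1)
(0,1) ∧ (1,0) = (0,0)
(0,0) ∧ (2,0) = (0,0)
(0,1) ∨ (0,0) = (0,1)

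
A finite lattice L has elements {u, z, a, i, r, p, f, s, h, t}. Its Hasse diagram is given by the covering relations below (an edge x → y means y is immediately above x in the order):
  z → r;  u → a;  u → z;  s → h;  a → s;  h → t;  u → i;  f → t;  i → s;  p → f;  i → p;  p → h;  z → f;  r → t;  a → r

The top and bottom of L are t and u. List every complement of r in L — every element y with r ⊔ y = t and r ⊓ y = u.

i, p

Need y with r ∨ y = t and r ∧ y = u.
Checking each element gives: i, p.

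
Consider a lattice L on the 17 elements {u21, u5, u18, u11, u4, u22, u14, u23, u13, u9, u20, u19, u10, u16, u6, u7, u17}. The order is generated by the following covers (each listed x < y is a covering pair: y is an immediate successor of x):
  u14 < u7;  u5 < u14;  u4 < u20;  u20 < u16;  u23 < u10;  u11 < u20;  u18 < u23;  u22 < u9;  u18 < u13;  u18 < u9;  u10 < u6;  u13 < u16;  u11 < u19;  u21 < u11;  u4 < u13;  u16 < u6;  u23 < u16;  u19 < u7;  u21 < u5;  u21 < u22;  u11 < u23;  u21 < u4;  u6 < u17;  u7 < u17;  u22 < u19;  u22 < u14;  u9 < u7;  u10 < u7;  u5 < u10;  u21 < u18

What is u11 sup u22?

Common upper bounds of {u11, u22}: u17, u19, u7.
The least among these is u19.

u19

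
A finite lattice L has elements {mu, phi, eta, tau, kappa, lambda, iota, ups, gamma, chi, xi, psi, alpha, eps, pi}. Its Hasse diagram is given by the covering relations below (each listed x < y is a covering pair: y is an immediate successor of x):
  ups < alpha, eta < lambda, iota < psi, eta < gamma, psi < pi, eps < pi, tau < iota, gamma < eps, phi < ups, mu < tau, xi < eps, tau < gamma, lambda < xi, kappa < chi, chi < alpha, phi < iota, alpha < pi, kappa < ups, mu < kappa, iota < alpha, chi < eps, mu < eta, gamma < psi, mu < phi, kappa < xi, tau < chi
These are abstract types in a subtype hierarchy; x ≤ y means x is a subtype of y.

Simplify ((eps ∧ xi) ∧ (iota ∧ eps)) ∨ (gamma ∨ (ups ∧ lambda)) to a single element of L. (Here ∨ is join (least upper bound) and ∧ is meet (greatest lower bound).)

eps ∧ xi = xi
iota ∧ eps = tau
xi ∧ tau = mu
ups ∧ lambda = mu
gamma ∨ mu = gamma
mu ∨ gamma = gamma

gamma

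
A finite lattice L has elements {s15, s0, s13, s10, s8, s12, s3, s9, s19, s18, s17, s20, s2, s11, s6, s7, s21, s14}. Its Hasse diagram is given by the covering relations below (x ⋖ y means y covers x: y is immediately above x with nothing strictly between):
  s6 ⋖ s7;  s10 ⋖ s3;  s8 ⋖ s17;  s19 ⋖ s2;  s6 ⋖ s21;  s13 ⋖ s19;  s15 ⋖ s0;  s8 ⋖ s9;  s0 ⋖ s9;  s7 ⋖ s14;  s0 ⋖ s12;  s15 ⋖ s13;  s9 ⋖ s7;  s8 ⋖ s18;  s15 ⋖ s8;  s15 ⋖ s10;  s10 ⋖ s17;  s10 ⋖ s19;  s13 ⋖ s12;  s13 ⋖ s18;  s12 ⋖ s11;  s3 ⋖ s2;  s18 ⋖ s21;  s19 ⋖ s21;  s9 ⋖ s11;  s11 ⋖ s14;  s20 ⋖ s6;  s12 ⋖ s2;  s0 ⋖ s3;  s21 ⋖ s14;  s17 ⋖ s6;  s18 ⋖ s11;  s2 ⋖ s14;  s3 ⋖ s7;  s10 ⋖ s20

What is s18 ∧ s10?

s15

Common lower bounds of {s18, s10}: s15.
The greatest among these is s15.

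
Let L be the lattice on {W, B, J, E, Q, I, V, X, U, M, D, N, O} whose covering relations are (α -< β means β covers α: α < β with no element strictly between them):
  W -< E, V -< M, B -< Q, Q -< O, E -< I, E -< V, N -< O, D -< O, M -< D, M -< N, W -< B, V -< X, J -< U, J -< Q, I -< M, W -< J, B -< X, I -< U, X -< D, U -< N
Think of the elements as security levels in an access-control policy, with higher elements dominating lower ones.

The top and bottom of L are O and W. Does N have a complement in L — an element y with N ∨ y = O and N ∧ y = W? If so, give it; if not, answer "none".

B

Need y with N ∨ y = O and N ∧ y = W.
Checking each element gives: B.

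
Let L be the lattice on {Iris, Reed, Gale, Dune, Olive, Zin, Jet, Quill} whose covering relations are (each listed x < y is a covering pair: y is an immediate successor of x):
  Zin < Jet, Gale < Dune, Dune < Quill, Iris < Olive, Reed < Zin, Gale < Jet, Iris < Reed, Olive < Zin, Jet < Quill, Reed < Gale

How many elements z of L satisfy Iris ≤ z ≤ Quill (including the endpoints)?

8

The interval [Iris, Quill] = {Dune, Gale, Iris, Jet, Olive, Quill, Reed, Zin}, which has 8 elements.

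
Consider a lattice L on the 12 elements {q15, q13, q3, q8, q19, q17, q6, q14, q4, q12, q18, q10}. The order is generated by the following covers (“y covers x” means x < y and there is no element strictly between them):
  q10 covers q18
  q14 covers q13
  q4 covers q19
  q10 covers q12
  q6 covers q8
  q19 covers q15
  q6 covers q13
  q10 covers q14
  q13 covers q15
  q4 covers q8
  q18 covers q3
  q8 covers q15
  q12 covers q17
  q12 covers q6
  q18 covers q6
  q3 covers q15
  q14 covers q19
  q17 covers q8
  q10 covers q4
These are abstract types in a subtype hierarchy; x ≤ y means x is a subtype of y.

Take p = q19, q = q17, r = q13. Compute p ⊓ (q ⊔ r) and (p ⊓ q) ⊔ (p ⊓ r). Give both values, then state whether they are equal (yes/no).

q15; q15; yes

q ⊔ r = q12, so p ⊓ (q ⊔ r) = q19 ⊓ q12 = q15.
p ⊓ q = q15 and p ⊓ r = q15, so (p ⊓ q) ⊔ (p ⊓ r) = q15 ⊔ q15 = q15.
Equal: yes.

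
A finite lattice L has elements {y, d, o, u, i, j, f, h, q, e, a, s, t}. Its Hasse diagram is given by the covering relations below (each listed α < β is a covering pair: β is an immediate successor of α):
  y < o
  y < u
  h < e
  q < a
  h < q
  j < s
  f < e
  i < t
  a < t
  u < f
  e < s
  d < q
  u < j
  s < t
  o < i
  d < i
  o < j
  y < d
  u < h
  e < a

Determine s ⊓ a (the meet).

Common lower bounds of {s, a}: e, f, h, u, y.
The greatest among these is e.

e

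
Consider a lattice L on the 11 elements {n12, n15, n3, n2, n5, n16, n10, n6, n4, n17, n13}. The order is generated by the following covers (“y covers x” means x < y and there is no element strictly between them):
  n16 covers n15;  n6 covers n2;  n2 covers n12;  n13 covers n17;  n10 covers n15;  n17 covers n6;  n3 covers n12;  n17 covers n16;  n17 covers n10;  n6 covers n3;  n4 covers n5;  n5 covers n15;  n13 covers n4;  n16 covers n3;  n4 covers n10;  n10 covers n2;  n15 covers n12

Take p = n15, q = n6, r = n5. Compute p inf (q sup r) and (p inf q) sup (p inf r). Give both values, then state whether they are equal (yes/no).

n15; n15; yes

q sup r = n13, so p inf (q sup r) = n15 inf n13 = n15.
p inf q = n12 and p inf r = n15, so (p inf q) sup (p inf r) = n12 sup n15 = n15.
Equal: yes.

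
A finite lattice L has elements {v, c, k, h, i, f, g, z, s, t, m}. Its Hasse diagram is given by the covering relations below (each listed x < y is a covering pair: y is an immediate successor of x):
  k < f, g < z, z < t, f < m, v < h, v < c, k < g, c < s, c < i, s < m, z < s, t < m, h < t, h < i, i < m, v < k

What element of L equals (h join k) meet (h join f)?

t

h ∨ k = t
h ∨ f = m
t ∧ m = t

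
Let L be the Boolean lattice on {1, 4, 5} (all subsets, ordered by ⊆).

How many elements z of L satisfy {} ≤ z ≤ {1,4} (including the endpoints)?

4

The interval [{}, {1,4}] = {{1,4}, {1}, {4}, {}}, which has 4 elements.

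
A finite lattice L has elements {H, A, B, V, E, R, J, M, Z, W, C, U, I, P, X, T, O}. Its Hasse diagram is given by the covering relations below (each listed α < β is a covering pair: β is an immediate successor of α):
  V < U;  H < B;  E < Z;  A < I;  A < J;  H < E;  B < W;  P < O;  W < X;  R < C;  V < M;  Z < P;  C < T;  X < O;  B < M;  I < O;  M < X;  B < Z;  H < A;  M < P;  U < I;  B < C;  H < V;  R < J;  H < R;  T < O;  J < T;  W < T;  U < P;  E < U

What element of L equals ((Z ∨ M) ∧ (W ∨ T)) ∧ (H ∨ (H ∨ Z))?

Z ∨ M = P
W ∨ T = T
P ∧ T = B
H ∨ Z = Z
H ∨ Z = Z
B ∧ Z = B

B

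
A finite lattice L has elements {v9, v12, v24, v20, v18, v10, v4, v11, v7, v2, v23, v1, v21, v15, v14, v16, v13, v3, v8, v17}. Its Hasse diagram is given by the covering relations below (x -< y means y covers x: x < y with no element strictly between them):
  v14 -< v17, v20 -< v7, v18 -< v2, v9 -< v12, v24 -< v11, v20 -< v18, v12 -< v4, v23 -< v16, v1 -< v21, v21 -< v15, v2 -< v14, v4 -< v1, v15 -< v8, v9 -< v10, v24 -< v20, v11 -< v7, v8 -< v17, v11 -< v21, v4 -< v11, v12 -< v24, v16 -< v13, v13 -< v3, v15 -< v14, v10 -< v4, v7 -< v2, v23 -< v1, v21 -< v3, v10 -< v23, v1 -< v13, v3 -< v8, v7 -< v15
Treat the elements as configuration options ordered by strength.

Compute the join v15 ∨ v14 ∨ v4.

Common upper bounds of {v15, v14, v4}: v14, v17.
The least among these is v14.

v14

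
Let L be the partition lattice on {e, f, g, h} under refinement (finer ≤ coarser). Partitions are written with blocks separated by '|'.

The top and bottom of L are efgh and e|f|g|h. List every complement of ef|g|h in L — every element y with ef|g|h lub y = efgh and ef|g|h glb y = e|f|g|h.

Need y with ef|g|h ∨ y = efgh and ef|g|h ∧ y = e|f|g|h.
Checking each element gives: egh|f, eg|fh, eh|fg, e|fgh.

egh|f, eg|fh, eh|fg, e|fgh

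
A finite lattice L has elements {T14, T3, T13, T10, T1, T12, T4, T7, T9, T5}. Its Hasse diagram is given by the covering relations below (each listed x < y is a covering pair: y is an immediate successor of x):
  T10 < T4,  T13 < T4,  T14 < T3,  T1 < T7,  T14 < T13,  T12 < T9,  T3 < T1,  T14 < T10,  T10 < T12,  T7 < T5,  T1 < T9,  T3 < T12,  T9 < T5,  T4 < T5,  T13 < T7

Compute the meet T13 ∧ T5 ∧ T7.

Common lower bounds of {T13, T5, T7}: T13, T14.
The greatest among these is T13.

T13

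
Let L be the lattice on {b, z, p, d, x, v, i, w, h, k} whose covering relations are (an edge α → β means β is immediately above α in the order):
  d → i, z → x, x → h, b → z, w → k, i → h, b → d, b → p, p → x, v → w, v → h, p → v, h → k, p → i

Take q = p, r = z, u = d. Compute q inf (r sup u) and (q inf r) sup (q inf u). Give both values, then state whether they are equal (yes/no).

p; b; no

r sup u = h, so q inf (r sup u) = p inf h = p.
q inf r = b and q inf u = b, so (q inf r) sup (q inf u) = b sup b = b.
Equal: no.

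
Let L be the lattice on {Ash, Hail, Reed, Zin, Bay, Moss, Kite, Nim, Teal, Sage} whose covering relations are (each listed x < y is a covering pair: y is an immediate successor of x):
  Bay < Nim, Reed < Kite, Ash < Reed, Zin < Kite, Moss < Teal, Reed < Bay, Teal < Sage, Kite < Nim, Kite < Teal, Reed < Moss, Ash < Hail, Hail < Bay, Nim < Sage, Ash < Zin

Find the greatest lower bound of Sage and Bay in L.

Bay

Common lower bounds of {Sage, Bay}: Ash, Bay, Hail, Reed.
The greatest among these is Bay.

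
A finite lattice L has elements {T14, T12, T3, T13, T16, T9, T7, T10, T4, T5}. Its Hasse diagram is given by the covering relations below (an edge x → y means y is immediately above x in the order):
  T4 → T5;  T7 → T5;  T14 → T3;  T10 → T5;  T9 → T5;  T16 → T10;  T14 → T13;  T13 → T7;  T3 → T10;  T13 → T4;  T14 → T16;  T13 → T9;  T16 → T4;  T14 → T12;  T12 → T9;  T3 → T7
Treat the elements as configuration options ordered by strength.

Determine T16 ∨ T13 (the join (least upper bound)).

T4

Common upper bounds of {T16, T13}: T4, T5.
The least among these is T4.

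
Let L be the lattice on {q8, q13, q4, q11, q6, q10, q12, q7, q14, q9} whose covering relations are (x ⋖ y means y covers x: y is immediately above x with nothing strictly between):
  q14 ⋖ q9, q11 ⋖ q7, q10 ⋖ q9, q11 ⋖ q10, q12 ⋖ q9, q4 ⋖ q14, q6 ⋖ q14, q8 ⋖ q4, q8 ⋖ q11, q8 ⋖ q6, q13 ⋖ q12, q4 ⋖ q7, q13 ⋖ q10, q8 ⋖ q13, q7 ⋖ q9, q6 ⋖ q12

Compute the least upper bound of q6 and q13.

q12

Common upper bounds of {q6, q13}: q12, q9.
The least among these is q12.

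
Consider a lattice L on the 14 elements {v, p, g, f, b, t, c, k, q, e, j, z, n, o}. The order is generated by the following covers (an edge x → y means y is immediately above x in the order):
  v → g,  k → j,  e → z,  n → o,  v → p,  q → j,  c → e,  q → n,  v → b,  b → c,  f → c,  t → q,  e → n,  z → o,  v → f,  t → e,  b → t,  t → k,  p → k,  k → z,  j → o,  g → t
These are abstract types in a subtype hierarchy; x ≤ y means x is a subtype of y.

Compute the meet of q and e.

t

Common lower bounds of {q, e}: b, g, t, v.
The greatest among these is t.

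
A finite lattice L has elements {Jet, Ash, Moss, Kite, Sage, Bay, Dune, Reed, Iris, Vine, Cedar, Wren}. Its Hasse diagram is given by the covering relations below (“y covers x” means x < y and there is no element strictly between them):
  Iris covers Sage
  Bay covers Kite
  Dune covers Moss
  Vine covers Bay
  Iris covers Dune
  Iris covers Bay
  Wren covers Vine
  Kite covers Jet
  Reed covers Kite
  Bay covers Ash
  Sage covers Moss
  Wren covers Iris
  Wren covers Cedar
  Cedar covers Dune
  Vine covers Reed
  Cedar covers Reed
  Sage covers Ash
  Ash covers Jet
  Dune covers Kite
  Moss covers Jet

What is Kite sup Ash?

Common upper bounds of {Kite, Ash}: Bay, Iris, Vine, Wren.
The least among these is Bay.

Bay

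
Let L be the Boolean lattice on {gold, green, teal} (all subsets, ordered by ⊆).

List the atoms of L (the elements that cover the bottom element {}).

The atoms are exactly the elements that cover {}: {gold}, {green}, {teal}.

{gold}, {green}, {teal}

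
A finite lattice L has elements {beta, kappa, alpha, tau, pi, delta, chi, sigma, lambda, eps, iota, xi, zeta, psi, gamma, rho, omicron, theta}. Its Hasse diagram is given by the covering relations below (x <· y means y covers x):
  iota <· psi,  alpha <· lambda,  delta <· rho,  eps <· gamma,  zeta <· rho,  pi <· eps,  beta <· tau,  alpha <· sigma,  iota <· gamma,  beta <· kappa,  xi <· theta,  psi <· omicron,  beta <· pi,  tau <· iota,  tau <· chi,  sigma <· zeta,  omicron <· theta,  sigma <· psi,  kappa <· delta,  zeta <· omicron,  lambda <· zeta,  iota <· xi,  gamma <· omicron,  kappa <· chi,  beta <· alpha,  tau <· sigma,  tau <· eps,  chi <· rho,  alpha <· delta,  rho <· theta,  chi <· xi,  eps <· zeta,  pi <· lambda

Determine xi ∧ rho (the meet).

Common lower bounds of {xi, rho}: beta, chi, kappa, tau.
The greatest among these is chi.

chi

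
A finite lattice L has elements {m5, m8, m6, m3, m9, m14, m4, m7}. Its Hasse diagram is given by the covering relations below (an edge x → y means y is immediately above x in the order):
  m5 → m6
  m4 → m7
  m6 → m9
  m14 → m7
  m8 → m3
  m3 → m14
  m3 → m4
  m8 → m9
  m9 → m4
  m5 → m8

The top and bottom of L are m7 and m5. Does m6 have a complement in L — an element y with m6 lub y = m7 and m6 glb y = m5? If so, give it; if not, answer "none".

m14

Need y with m6 ∨ y = m7 and m6 ∧ y = m5.
Checking each element gives: m14.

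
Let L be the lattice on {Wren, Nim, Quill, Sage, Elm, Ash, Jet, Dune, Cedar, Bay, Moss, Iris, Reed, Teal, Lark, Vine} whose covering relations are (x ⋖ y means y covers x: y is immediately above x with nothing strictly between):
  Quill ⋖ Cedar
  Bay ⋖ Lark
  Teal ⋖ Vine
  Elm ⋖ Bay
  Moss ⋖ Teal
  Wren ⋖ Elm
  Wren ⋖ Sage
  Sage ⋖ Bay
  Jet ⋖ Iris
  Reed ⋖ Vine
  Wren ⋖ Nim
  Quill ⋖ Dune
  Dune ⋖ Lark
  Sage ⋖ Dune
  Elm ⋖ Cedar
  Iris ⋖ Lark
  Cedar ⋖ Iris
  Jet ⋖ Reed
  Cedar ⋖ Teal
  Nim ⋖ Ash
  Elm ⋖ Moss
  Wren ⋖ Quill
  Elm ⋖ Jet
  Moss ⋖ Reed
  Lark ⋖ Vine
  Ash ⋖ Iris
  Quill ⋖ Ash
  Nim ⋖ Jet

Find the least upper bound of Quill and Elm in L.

Common upper bounds of {Quill, Elm}: Cedar, Iris, Lark, Teal, Vine.
The least among these is Cedar.

Cedar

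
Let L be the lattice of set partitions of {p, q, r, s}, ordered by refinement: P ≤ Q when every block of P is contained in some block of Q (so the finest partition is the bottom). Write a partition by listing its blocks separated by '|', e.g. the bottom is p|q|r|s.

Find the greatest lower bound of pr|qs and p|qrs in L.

p|qs|r

Common lower bounds of {pr|qs, p|qrs}: p|qs|r, p|q|r|s.
The greatest among these is p|qs|r.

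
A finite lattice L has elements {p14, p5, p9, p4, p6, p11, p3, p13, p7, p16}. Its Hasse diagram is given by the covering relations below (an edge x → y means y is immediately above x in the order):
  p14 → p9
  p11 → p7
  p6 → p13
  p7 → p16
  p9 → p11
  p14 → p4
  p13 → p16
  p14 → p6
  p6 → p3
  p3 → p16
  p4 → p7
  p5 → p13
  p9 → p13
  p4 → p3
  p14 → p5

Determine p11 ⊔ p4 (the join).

p7

Common upper bounds of {p11, p4}: p16, p7.
The least among these is p7.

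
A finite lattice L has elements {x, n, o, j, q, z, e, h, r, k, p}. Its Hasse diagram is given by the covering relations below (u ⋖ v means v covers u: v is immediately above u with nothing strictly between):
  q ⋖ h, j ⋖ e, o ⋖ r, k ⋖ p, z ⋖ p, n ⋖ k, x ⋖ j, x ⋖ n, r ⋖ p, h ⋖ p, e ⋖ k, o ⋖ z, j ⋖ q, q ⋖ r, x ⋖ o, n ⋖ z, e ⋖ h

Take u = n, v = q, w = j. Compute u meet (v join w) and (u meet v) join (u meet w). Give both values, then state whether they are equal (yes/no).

v join w = q, so u meet (v join w) = n meet q = x.
u meet v = x and u meet w = x, so (u meet v) join (u meet w) = x join x = x.
Equal: yes.

x; x; yes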